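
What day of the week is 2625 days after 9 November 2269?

Nov 9, 2269 is a Tuesday.
2625 mod 7 = 0, so 2625 days after a Tuesday is Tuesday + 0 = Tuesday.

Tuesday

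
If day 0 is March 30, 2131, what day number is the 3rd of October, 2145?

5301

Mar 30, 2131 → Mar 30, 2132: 366 days (Feb 29, 2132 is in that span).
Mar 30, 2132 → Mar 30, 2133: 365 days.
Mar 30, 2133 → Mar 30, 2134: 365 days.
Mar 30, 2134 → Mar 30, 2135: 365 days.
Mar 30, 2135 → Mar 30, 2136: 366 days (Feb 29, 2136 is in that span).
Mar 30, 2136 → Mar 30, 2137: 365 days.
Mar 30, 2137 → Mar 30, 2138: 365 days.
Mar 30, 2138 → Mar 30, 2139: 365 days.
Mar 30, 2139 → Mar 30, 2140: 366 days (Feb 29, 2140 is in that span).
Mar 30, 2140 → Mar 30, 2141: 365 days.
Mar 30, 2141 → Mar 30, 2142: 365 days.
Mar 30, 2142 → Mar 30, 2143: 365 days.
Mar 30, 2143 → Mar 30, 2144: 366 days (Feb 29, 2144 is in that span).
Mar 30, 2144 → Mar 30, 2145: 365 days.
Mar 30, 2145 → Apr 30, 2145: 31 days (March has 31).
Apr 30, 2145 → May 30, 2145: 30 days (April has 30).
May 30, 2145 → Jun 30, 2145: 31 days (May has 31).
Jun 30, 2145 → Jul 30, 2145: 30 days (June has 30).
Jul 30, 2145 → Aug 30, 2145: 31 days (July has 31).
Aug 30, 2145 → Sep 30, 2145: 31 days (August has 31).
Sep 30, 2145 → Oct 3, 2145: 3 days.
Total: 5301 days.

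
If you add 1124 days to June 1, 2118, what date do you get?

+365 (one year) → Jun 1, 2119 (759 left).
+366 (one year; includes Feb 29, 2120) → Jun 1, 2120 (393 left).
Jun has 30 days: +30 → Jul 1, 2120 (363 left).
Jul has 31 days: +31 → Aug 1, 2120 (332 left).
Aug has 31 days: +31 → Sep 1, 2120 (301 left).
Sep has 30 days: +30 → Oct 1, 2120 (271 left).
Oct has 31 days: +31 → Nov 1, 2120 (240 left).
Nov has 30 days: +30 → Dec 1, 2120 (210 left).
Dec has 31 days: +31 → Jan 1, 2121 (179 left).
Jan has 31 days: +31 → Feb 1, 2121 (148 left).
Feb has 28 days: +28 → Mar 1, 2121 (120 left).
Mar has 31 days: +31 → Apr 1, 2121 (89 left).
Apr has 30 days: +30 → May 1, 2121 (59 left).
May has 31 days: +31 → Jun 1, 2121 (28 left).
+28 → Jun 29, 2121.

June 29, 2121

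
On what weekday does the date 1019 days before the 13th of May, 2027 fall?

Sunday

May 13, 2027 is a Thursday.
1019 mod 7 = 4, so 1019 days before a Thursday is Thursday − 4 = Sunday.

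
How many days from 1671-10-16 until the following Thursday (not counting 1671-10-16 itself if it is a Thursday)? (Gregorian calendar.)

6

Oct 16, 1671 is a Friday.
From Friday to the next Thursday is 6 days.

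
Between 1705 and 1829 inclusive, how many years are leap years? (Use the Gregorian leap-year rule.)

30

Multiples of 4 in [1705,1829]: 31.
Of those, multiples of 100: 1 (not leap unless ÷400).
Multiples of 400: 0.
Leap years = 31 − 1 + 0 = 30.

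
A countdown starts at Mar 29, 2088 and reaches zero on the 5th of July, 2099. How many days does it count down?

Mar 29, 2088 → Mar 29, 2089: 365 days.
Mar 29, 2089 → Mar 29, 2090: 365 days.
Mar 29, 2090 → Mar 29, 2091: 365 days.
Mar 29, 2091 → Mar 29, 2092: 366 days (Feb 29, 2092 is in that span).
Mar 29, 2092 → Mar 29, 2093: 365 days.
Mar 29, 2093 → Mar 29, 2094: 365 days.
Mar 29, 2094 → Mar 29, 2095: 365 days.
Mar 29, 2095 → Mar 29, 2096: 366 days (Feb 29, 2096 is in that span).
Mar 29, 2096 → Mar 29, 2097: 365 days.
Mar 29, 2097 → Mar 29, 2098: 365 days.
Mar 29, 2098 → Mar 29, 2099: 365 days.
Mar 29, 2099 → Apr 29, 2099: 31 days (March has 31).
Apr 29, 2099 → May 29, 2099: 30 days (April has 30).
May 29, 2099 → Jun 29, 2099: 31 days (May has 31).
Jun 29, 2099 → Jul 5, 2099: 6 days.
Total: 4115 days.

4115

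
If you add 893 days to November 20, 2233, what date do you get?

May 1, 2236

+365 (one year) → Nov 20, 2234 (528 left).
+365 (one year) → Nov 20, 2235 (163 left).
Nov has 30 days: +11 → Dec 1, 2235 (152 left).
Dec has 31 days: +31 → Jan 1, 2236 (121 left).
Jan has 31 days: +31 → Feb 1, 2236 (90 left).
Feb has 29 days: +29 → Mar 1, 2236 (61 left).
Mar has 31 days: +31 → Apr 1, 2236 (30 left).
Apr has 30 days: +30 → May 1, 2236 (0 left).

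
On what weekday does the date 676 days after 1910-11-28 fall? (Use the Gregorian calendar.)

Friday

Nov 28, 1910 is a Monday.
676 mod 7 = 4, so 676 days after a Monday is Monday + 4 = Friday.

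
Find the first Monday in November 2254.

November 6, 2254

November 1, 2254 is a Wednesday.
The first Monday is therefore November 6 (5 days later).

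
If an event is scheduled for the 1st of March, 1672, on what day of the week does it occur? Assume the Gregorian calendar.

Doomsday rule: the anchor day for the 1600s is Tuesday. For year 72: 72÷12 = 6 r 0, and 0÷4 = 0, so 6+0+0 = 6.
Tuesday + 6 ≡ Monday — that's 1672's doomsday.
In March the doomsday date is Mar 14.
Mar 1 is 13 days before Mar 14; 13 mod 7 = 6, so Monday − 6 = Tuesday.

Tuesday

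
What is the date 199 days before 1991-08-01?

January 14, 1991

−1 → Jul 31, 1991 (end of Jul, 31 days; 198 left).
−31 → Jun 30, 1991 (end of Jun, 30 days; 167 left).
−30 → May 31, 1991 (end of May, 31 days; 137 left).
−31 → Apr 30, 1991 (end of Apr, 30 days; 106 left).
−30 → Mar 31, 1991 (end of Mar, 31 days; 76 left).
−31 → Feb 28, 1991 (end of Feb, 28 days; 45 left).
−28 → Jan 31, 1991 (end of Jan, 31 days; 17 left).
−17 → Jan 14, 1991.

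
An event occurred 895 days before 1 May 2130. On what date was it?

−365 (one year) → May 1, 2129 (530 left).
−365 (one year) → May 1, 2128 (165 left).
−1 → Apr 30, 2128 (end of Apr, 30 days; 164 left).
−30 → Mar 31, 2128 (end of Mar, 31 days; 134 left).
−31 → Feb 29, 2128 (end of Feb, 29 days; 103 left).
−29 → Jan 31, 2128 (end of Jan, 31 days; 74 left).
−31 → Dec 31, 2127 (end of Dec, 31 days; 43 left).
−31 → Nov 30, 2127 (end of Nov, 30 days; 12 left).
−12 → Nov 18, 2127.

November 18, 2127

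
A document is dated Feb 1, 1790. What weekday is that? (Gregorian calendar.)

Monday

Doomsday rule: the anchor day for the 1700s is Sunday. For year 90: 90÷12 = 7 r 6, and 6÷4 = 1, so 7+6+1 = 14.
Sunday + 14 ≡ Sunday — that's 1790's doomsday.
In February the doomsday date is Feb 28 (1790 is not a leap year).
Feb 1 is 27 days before Feb 28; 27 mod 7 = 6, so Sunday − 6 = Monday.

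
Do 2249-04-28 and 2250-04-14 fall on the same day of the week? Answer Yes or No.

No

From Apr 28, 2249 to Apr 14, 2250 is 351 days.
351 mod 7 = 1, so they are different weekdays.
(Apr 28, 2249 is a Saturday; Apr 14, 2250 is a Sunday.)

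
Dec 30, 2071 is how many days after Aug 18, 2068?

Aug 18, 2068 → Aug 18, 2069: 365 days.
Aug 18, 2069 → Aug 18, 2070: 365 days.
Aug 18, 2070 → Aug 18, 2071: 365 days.
Aug 18, 2071 → Sep 18, 2071: 31 days (August has 31).
Sep 18, 2071 → Oct 18, 2071: 30 days (September has 30).
Oct 18, 2071 → Nov 18, 2071: 31 days (October has 31).
Nov 18, 2071 → Dec 18, 2071: 30 days (November has 30).
Dec 18, 2071 → Dec 30, 2071: 12 days.
Total: 1229 days.

1229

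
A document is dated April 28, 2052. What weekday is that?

Doomsday rule: the anchor day for the 2000s is Tuesday. For year 52: 52÷12 = 4 r 4, and 4÷4 = 1, so 4+4+1 = 9.
Tuesday + 9 ≡ Thursday — that's 2052's doomsday.
In April the doomsday date is Apr 4.
Apr 28 is 24 days after Apr 4; 24 mod 7 = 3, so Thursday + 3 = Sunday.

Sunday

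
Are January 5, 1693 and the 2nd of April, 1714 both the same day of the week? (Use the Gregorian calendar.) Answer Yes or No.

From Jan 5, 1693 to Apr 2, 1714 is 7756 days.
7756 mod 7 = 0, so they are the same weekday.
(Jan 5, 1693 is a Monday; Apr 2, 1714 is a Monday.)

Yes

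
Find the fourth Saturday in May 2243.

May 1, 2243 is a Monday.
The first Saturday is therefore May 6 (5 days later).
The fourth Saturday is 6 + 3×7 = May 27.

May 27, 2243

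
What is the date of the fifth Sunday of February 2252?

February 29, 2252

February 1, 2252 is a Sunday.
The first Sunday is therefore February 1 (same day).
The fifth Sunday is 1 + 4×7 = February 29.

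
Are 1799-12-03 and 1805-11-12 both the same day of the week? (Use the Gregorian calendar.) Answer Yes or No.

Yes

From Dec 3, 1799 to Nov 12, 1805 is 2170 days.
2170 mod 7 = 0, so they are the same weekday.
(Dec 3, 1799 is a Tuesday; Nov 12, 1805 is a Tuesday.)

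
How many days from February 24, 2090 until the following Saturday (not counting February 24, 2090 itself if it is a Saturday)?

Feb 24, 2090 is a Friday.
From Friday to the next Saturday is 1 day.

1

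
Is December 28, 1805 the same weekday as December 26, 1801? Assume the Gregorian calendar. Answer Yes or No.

From Dec 26, 1801 to Dec 28, 1805 is 1463 days.
1463 mod 7 = 0, so they are the same weekday.
(Dec 26, 1801 is a Saturday; Dec 28, 1805 is a Saturday.)

Yes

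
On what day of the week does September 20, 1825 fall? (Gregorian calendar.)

Doomsday rule: the anchor day for the 1800s is Friday. For year 25: 25÷12 = 2 r 1, and 1÷4 = 0, so 2+1+0 = 3.
Friday + 3 ≡ Monday — that's 1825's doomsday.
In September the doomsday date is Sep 5.
Sep 20 is 15 days after Sep 5; 15 mod 7 = 1, so Monday + 1 = Tuesday.

Tuesday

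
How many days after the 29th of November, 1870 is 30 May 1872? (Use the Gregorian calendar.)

Nov 29, 1870 → Nov 29, 1871: 365 days.
Nov 29, 1871 → Dec 29, 1871: 30 days (November has 30).
Dec 29, 1871 → Jan 29, 1872: 31 days (December has 31).
Jan 29, 1872 → Feb 29, 1872: 31 days (January has 31).
Feb 29, 1872 → Mar 29, 1872: 29 days (February has 29).
Mar 29, 1872 → Apr 29, 1872: 31 days (March has 31).
Apr 29, 1872 → May 29, 1872: 30 days (April has 30).
May 29, 1872 → May 30, 1872: 1 days.
Total: 548 days.

548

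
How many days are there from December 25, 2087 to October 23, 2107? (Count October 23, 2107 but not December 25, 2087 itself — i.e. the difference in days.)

Dec 25, 2087 → Dec 25, 2088: 366 days (Feb 29, 2088 is in that span).
Dec 25, 2088 → Dec 25, 2089: 365 days.
Dec 25, 2089 → Dec 25, 2090: 365 days.
Dec 25, 2090 → Dec 25, 2091: 365 days.
Dec 25, 2091 → Dec 25, 2092: 366 days (Feb 29, 2092 is in that span).
Dec 25, 2092 → Dec 25, 2093: 365 days.
Dec 25, 2093 → Dec 25, 2094: 365 days.
Dec 25, 2094 → Dec 25, 2095: 365 days.
Dec 25, 2095 → Dec 25, 2096: 366 days (Feb 29, 2096 is in that span).
Dec 25, 2096 → Dec 25, 2097: 365 days.
Dec 25, 2097 → Dec 25, 2098: 365 days.
Dec 25, 2098 → Dec 25, 2099: 365 days.
Dec 25, 2099 → Dec 25, 2100: 365 days.
Dec 25, 2100 → Dec 25, 2101: 365 days.
Dec 25, 2101 → Dec 25, 2102: 365 days.
Dec 25, 2102 → Dec 25, 2103: 365 days.
Dec 25, 2103 → Dec 25, 2104: 366 days (Feb 29, 2104 is in that span).
Dec 25, 2104 → Dec 25, 2105: 365 days.
Dec 25, 2105 → Dec 25, 2106: 365 days.
Dec 25, 2106 → Jan 25, 2107: 31 days (December has 31).
Jan 25, 2107 → Feb 25, 2107: 31 days (January has 31).
Feb 25, 2107 → Mar 25, 2107: 28 days (February has 28).
Mar 25, 2107 → Apr 25, 2107: 31 days (March has 31).
Apr 25, 2107 → May 25, 2107: 30 days (April has 30).
May 25, 2107 → Jun 25, 2107: 31 days (May has 31).
Jun 25, 2107 → Jul 25, 2107: 30 days (June has 30).
Jul 25, 2107 → Aug 25, 2107: 31 days (July has 31).
Aug 25, 2107 → Sep 25, 2107: 31 days (August has 31).
Sep 25, 2107 → Oct 23, 2107: 28 days.
Total: 7241 days.

7241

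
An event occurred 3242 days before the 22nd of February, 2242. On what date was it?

−365 (one year) → Feb 22, 2241 (2877 left).
−366 (one year; includes Feb 29, 2240) → Feb 22, 2240 (2511 left).
−365 (one year) → Feb 22, 2239 (2146 left).
−365 (one year) → Feb 22, 2238 (1781 left).
−365 (one year) → Feb 22, 2237 (1416 left).
−366 (one year; includes Feb 29, 2236) → Feb 22, 2236 (1050 left).
−365 (one year) → Feb 22, 2235 (685 left).
−365 (one year) → Feb 22, 2234 (320 left).
−22 → Jan 31, 2234 (end of Jan, 31 days; 298 left).
−31 → Dec 31, 2233 (end of Dec, 31 days; 267 left).
−31 → Nov 30, 2233 (end of Nov, 30 days; 236 left).
−30 → Oct 31, 2233 (end of Oct, 31 days; 206 left).
−31 → Sep 30, 2233 (end of Sep, 30 days; 175 left).
−30 → Aug 31, 2233 (end of Aug, 31 days; 145 left).
−31 → Jul 31, 2233 (end of Jul, 31 days; 114 left).
−31 → Jun 30, 2233 (end of Jun, 30 days; 83 left).
−30 → May 31, 2233 (end of May, 31 days; 53 left).
−31 → Apr 30, 2233 (end of Apr, 30 days; 22 left).
−22 → Apr 8, 2233.

April 8, 2233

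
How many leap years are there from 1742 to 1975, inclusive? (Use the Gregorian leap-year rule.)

Multiples of 4 in [1742,1975]: 58.
Of those, multiples of 100: 2 (not leap unless ÷400).
Multiples of 400: 0.
Leap years = 58 − 2 + 0 = 56.

56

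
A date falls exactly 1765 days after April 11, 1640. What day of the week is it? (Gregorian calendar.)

Apr 11, 1640 is a Wednesday.
1765 mod 7 = 1, so 1765 days after a Wednesday is Wednesday + 1 = Thursday.

Thursday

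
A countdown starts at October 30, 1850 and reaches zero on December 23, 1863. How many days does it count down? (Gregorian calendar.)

4802

Oct 30, 1850 → Oct 30, 1851: 365 days.
Oct 30, 1851 → Oct 30, 1852: 366 days (Feb 29, 1852 is in that span).
Oct 30, 1852 → Oct 30, 1853: 365 days.
Oct 30, 1853 → Oct 30, 1854: 365 days.
Oct 30, 1854 → Oct 30, 1855: 365 days.
Oct 30, 1855 → Oct 30, 1856: 366 days (Feb 29, 1856 is in that span).
Oct 30, 1856 → Oct 30, 1857: 365 days.
Oct 30, 1857 → Oct 30, 1858: 365 days.
Oct 30, 1858 → Oct 30, 1859: 365 days.
Oct 30, 1859 → Oct 30, 1860: 366 days (Feb 29, 1860 is in that span).
Oct 30, 1860 → Oct 30, 1861: 365 days.
Oct 30, 1861 → Oct 30, 1862: 365 days.
Oct 30, 1862 → Oct 30, 1863: 365 days.
Oct 30, 1863 → Nov 30, 1863: 31 days (October has 31).
Nov 30, 1863 → Dec 23, 1863: 23 days.
Total: 4802 days.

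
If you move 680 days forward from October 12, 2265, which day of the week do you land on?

Oct 12, 2265 is a Thursday.
680 mod 7 = 1, so 680 days after a Thursday is Thursday + 1 = Friday.

Friday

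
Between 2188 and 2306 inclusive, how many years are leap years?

28

Multiples of 4 in [2188,2306]: 30.
Of those, multiples of 100: 2 (not leap unless ÷400).
Multiples of 400: 0.
Leap years = 30 − 2 + 0 = 28.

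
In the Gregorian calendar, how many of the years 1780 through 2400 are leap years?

Multiples of 4 in [1780,2400]: 156.
Of those, multiples of 100: 7 (not leap unless ÷400).
Multiples of 400: 2.
Leap years = 156 − 7 + 2 = 151.

151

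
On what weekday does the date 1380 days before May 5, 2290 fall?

First find the weekday of May 5, 2290. Doomsday rule: the anchor day for the 2200s is Friday. For year 90: 90÷12 = 7 r 6, and 6÷4 = 1, so 7+6+1 = 14.
Friday + 14 ≡ Friday — that's 2290's doomsday.
In May the doomsday date is May 9.
May 5 is 4 days before May 9; 4 mod 7 = 4, so Friday − 4 = Monday.
1380 mod 7 = 1, so 1380 days before a Monday is Monday − 1 = Sunday.

Sunday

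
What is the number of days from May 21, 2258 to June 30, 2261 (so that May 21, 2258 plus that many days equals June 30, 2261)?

May 21, 2258 → May 21, 2259: 365 days.
May 21, 2259 → May 21, 2260: 366 days (Feb 29, 2260 is in that span).
May 21, 2260 → May 21, 2261: 365 days.
May 21, 2261 → Jun 21, 2261: 31 days (May has 31).
Jun 21, 2261 → Jun 30, 2261: 9 days.
Total: 1136 days.

1136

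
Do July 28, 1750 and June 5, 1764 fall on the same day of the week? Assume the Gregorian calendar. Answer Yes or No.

From Jul 28, 1750 to Jun 5, 1764 is 5061 days.
5061 mod 7 = 0, so they are the same weekday.
(Jul 28, 1750 is a Tuesday; Jun 5, 1764 is a Tuesday.)

Yes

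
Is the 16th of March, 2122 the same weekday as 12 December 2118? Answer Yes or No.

Yes

From Dec 12, 2118 to Mar 16, 2122 is 1190 days.
1190 mod 7 = 0, so they are the same weekday.
(Dec 12, 2118 is a Monday; Mar 16, 2122 is a Monday.)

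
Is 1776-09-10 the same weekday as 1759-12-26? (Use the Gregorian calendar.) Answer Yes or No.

From Dec 26, 1759 to Sep 10, 1776 is 6103 days.
6103 mod 7 = 6, so they are different weekdays.
(Dec 26, 1759 is a Wednesday; Sep 10, 1776 is a Tuesday.)

No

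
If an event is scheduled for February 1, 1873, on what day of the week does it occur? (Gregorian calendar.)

Doomsday rule: the anchor day for the 1800s is Friday. For year 73: 73÷12 = 6 r 1, and 1÷4 = 0, so 6+1+0 = 7.
Friday + 7 ≡ Friday — that's 1873's doomsday.
In February the doomsday date is Feb 28 (1873 is not a leap year).
Feb 1 is 27 days before Feb 28; 27 mod 7 = 6, so Friday − 6 = Saturday.

Saturday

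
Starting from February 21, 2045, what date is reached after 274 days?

November 22, 2045

Feb has 28 days: +8 → Mar 1, 2045 (266 left).
Mar has 31 days: +31 → Apr 1, 2045 (235 left).
Apr has 30 days: +30 → May 1, 2045 (205 left).
May has 31 days: +31 → Jun 1, 2045 (174 left).
Jun has 30 days: +30 → Jul 1, 2045 (144 left).
Jul has 31 days: +31 → Aug 1, 2045 (113 left).
Aug has 31 days: +31 → Sep 1, 2045 (82 left).
Sep has 30 days: +30 → Oct 1, 2045 (52 left).
Oct has 31 days: +31 → Nov 1, 2045 (21 left).
+21 → Nov 22, 2045.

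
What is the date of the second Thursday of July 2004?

July 1, 2004 is a Thursday.
The first Thursday is therefore July 1 (same day).
The second Thursday is 1 + 1×7 = July 8.

July 8, 2004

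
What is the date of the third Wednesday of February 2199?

February 1, 2199 is a Friday.
The first Wednesday is therefore February 6 (5 days later).
The third Wednesday is 6 + 2×7 = February 20.

February 20, 2199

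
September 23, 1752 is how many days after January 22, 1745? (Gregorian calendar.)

2801

Jan 22, 1745 → Jan 22, 1746: 365 days.
Jan 22, 1746 → Jan 22, 1747: 365 days.
Jan 22, 1747 → Jan 22, 1748: 365 days.
Jan 22, 1748 → Jan 22, 1749: 366 days (Feb 29, 1748 is in that span).
Jan 22, 1749 → Jan 22, 1750: 365 days.
Jan 22, 1750 → Jan 22, 1751: 365 days.
Jan 22, 1751 → Jan 22, 1752: 365 days.
Jan 22, 1752 → Feb 22, 1752: 31 days (January has 31).
Feb 22, 1752 → Mar 22, 1752: 29 days (February has 29).
Mar 22, 1752 → Apr 22, 1752: 31 days (March has 31).
Apr 22, 1752 → May 22, 1752: 30 days (April has 30).
May 22, 1752 → Jun 22, 1752: 31 days (May has 31).
Jun 22, 1752 → Jul 22, 1752: 30 days (June has 30).
Jul 22, 1752 → Aug 22, 1752: 31 days (July has 31).
Aug 22, 1752 → Sep 22, 1752: 31 days (August has 31).
Sep 22, 1752 → Sep 23, 1752: 1 days.
Total: 2801 days.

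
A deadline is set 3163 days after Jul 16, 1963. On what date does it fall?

+366 (one year; includes Feb 29, 1964) → Jul 16, 1964 (2797 left).
+365 (one year) → Jul 16, 1965 (2432 left).
+365 (one year) → Jul 16, 1966 (2067 left).
+365 (one year) → Jul 16, 1967 (1702 left).
+366 (one year; includes Feb 29, 1968) → Jul 16, 1968 (1336 left).
+365 (one year) → Jul 16, 1969 (971 left).
+365 (one year) → Jul 16, 1970 (606 left).
+365 (one year) → Jul 16, 1971 (241 left).
Jul has 31 days: +16 → Aug 1, 1971 (225 left).
Aug has 31 days: +31 → Sep 1, 1971 (194 left).
Sep has 30 days: +30 → Oct 1, 1971 (164 left).
Oct has 31 days: +31 → Nov 1, 1971 (133 left).
Nov has 30 days: +30 → Dec 1, 1971 (103 left).
Dec has 31 days: +31 → Jan 1, 1972 (72 left).
Jan has 31 days: +31 → Feb 1, 1972 (41 left).
Feb has 29 days: +29 → Mar 1, 1972 (12 left).
+12 → Mar 13, 1972.

March 13, 1972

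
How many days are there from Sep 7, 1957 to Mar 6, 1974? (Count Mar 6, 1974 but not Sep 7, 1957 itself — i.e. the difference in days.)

6024

Sep 7, 1957 → Sep 7, 1958: 365 days.
Sep 7, 1958 → Sep 7, 1959: 365 days.
Sep 7, 1959 → Sep 7, 1960: 366 days (Feb 29, 1960 is in that span).
Sep 7, 1960 → Sep 7, 1961: 365 days.
Sep 7, 1961 → Sep 7, 1962: 365 days.
Sep 7, 1962 → Sep 7, 1963: 365 days.
Sep 7, 1963 → Sep 7, 1964: 366 days (Feb 29, 1964 is in that span).
Sep 7, 1964 → Sep 7, 1965: 365 days.
Sep 7, 1965 → Sep 7, 1966: 365 days.
Sep 7, 1966 → Sep 7, 1967: 365 days.
Sep 7, 1967 → Sep 7, 1968: 366 days (Feb 29, 1968 is in that span).
Sep 7, 1968 → Sep 7, 1969: 365 days.
Sep 7, 1969 → Sep 7, 1970: 365 days.
Sep 7, 1970 → Sep 7, 1971: 365 days.
Sep 7, 1971 → Sep 7, 1972: 366 days (Feb 29, 1972 is in that span).
Sep 7, 1972 → Sep 7, 1973: 365 days.
Sep 7, 1973 → Oct 7, 1973: 30 days (September has 30).
Oct 7, 1973 → Nov 7, 1973: 31 days (October has 31).
Nov 7, 1973 → Dec 7, 1973: 30 days (November has 30).
Dec 7, 1973 → Jan 7, 1974: 31 days (December has 31).
Jan 7, 1974 → Feb 7, 1974: 31 days (January has 31).
Feb 7, 1974 → Mar 6, 1974: 27 days.
Total: 6024 days.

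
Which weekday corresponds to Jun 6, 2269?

Doomsday rule: the anchor day for the 2200s is Friday. For year 69: 69÷12 = 5 r 9, and 9÷4 = 2, so 5+9+2 = 16.
Friday + 16 ≡ Sunday — that's 2269's doomsday.
In June the doomsday date is Jun 6.
Jun 6 is the doomsday itself: Sunday.

Sunday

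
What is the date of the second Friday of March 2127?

March 14, 2127

March 1, 2127 is a Saturday.
The first Friday is therefore March 7 (6 days later).
The second Friday is 7 + 1×7 = March 14.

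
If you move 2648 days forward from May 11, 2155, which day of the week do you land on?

First find the weekday of May 11, 2155. Doomsday rule: the anchor day for the 2100s is Sunday. For year 55: 55÷12 = 4 r 7, and 7÷4 = 1, so 4+7+1 = 12.
Sunday + 12 ≡ Friday — that's 2155's doomsday.
In May the doomsday date is May 9.
May 11 is 2 days after May 9; 2 mod 7 = 2, so Friday + 2 = Sunday.
2648 mod 7 = 2, so 2648 days after a Sunday is Sunday + 2 = Tuesday.

Tuesday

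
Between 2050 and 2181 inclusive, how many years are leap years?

Multiples of 4 in [2050,2181]: 33.
Of those, multiples of 100: 1 (not leap unless ÷400).
Multiples of 400: 0.
Leap years = 33 − 1 + 0 = 32.

32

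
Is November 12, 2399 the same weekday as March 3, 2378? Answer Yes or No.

From Mar 3, 2378 to Nov 12, 2399 is 7924 days.
7924 mod 7 = 0, so they are the same weekday.
(Mar 3, 2378 is a Friday; Nov 12, 2399 is a Friday.)

Yes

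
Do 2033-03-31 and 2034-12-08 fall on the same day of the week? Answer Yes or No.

From Mar 31, 2033 to Dec 8, 2034 is 617 days.
617 mod 7 = 1, so they are different weekdays.
(Mar 31, 2033 is a Thursday; Dec 8, 2034 is a Friday.)

No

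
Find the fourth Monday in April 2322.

April 24, 2322

April 1, 2322 is a Saturday.
The first Monday is therefore April 3 (2 days later).
The fourth Monday is 3 + 3×7 = April 24.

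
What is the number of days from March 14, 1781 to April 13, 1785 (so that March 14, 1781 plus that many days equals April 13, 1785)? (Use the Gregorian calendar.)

Mar 14, 1781 → Mar 14, 1782: 365 days.
Mar 14, 1782 → Mar 14, 1783: 365 days.
Mar 14, 1783 → Mar 14, 1784: 366 days (Feb 29, 1784 is in that span).
Mar 14, 1784 → Apr 14, 1784: 31 days (March has 31).
Apr 14, 1784 → May 14, 1784: 30 days (April has 30).
May 14, 1784 → Jun 14, 1784: 31 days (May has 31).
Jun 14, 1784 → Jul 14, 1784: 30 days (June has 30).
Jul 14, 1784 → Aug 14, 1784: 31 days (July has 31).
Aug 14, 1784 → Sep 14, 1784: 31 days (August has 31).
Sep 14, 1784 → Oct 14, 1784: 30 days (September has 30).
Oct 14, 1784 → Nov 14, 1784: 31 days (October has 31).
Nov 14, 1784 → Dec 14, 1784: 30 days (November has 30).
Dec 14, 1784 → Jan 14, 1785: 31 days (December has 31).
Jan 14, 1785 → Feb 14, 1785: 31 days (January has 31).
Feb 14, 1785 → Mar 14, 1785: 28 days (February has 28).
Mar 14, 1785 → Apr 13, 1785: 30 days.
Total: 1491 days.

1491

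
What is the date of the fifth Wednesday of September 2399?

September 29, 2399

September 1, 2399 is a Wednesday.
The first Wednesday is therefore September 1 (same day).
The fifth Wednesday is 1 + 4×7 = September 29.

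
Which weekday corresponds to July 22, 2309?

Doomsday rule: the anchor day for the 2300s is Wednesday. For year 09: 9÷12 = 0 r 9, and 9÷4 = 2, so 0+9+2 = 11.
Wednesday + 11 ≡ Sunday — that's 2309's doomsday.
In July the doomsday date is Jul 11.
Jul 22 is 11 days after Jul 11; 11 mod 7 = 4, so Sunday + 4 = Thursday.

Thursday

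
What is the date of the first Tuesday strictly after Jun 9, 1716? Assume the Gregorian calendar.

June 16, 1716

Jun 9, 1716 is a Tuesday.
From Tuesday to the next Tuesday is 7 days.
Jun 9, 1716 + 7 = Jun 16, 1716.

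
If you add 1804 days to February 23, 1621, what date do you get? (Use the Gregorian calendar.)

February 1, 1626

+365 (one year) → Feb 23, 1622 (1439 left).
+365 (one year) → Feb 23, 1623 (1074 left).
+365 (one year) → Feb 23, 1624 (709 left).
+366 (one year; includes Feb 29, 1624) → Feb 23, 1625 (343 left).
Feb has 28 days: +6 → Mar 1, 1625 (337 left).
Mar has 31 days: +31 → Apr 1, 1625 (306 left).
Apr has 30 days: +30 → May 1, 1625 (276 left).
May has 31 days: +31 → Jun 1, 1625 (245 left).
Jun has 30 days: +30 → Jul 1, 1625 (215 left).
Jul has 31 days: +31 → Aug 1, 1625 (184 left).
Aug has 31 days: +31 → Sep 1, 1625 (153 left).
Sep has 30 days: +30 → Oct 1, 1625 (123 left).
Oct has 31 days: +31 → Nov 1, 1625 (92 left).
Nov has 30 days: +30 → Dec 1, 1625 (62 left).
Dec has 31 days: +31 → Jan 1, 1626 (31 left).
Jan has 31 days: +31 → Feb 1, 1626 (0 left).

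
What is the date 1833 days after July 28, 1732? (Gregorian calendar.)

August 4, 1737

+365 (one year) → Jul 28, 1733 (1468 left).
+365 (one year) → Jul 28, 1734 (1103 left).
+365 (one year) → Jul 28, 1735 (738 left).
+366 (one year; includes Feb 29, 1736) → Jul 28, 1736 (372 left).
Jul has 31 days: +4 → Aug 1, 1736 (368 left).
Aug has 31 days: +31 → Sep 1, 1736 (337 left).
Sep has 30 days: +30 → Oct 1, 1736 (307 left).
Oct has 31 days: +31 → Nov 1, 1736 (276 left).
Nov has 30 days: +30 → Dec 1, 1736 (246 left).
Dec has 31 days: +31 → Jan 1, 1737 (215 left).
Jan has 31 days: +31 → Feb 1, 1737 (184 left).
Feb has 28 days: +28 → Mar 1, 1737 (156 left).
Mar has 31 days: +31 → Apr 1, 1737 (125 left).
Apr has 30 days: +30 → May 1, 1737 (95 left).
May has 31 days: +31 → Jun 1, 1737 (64 left).
Jun has 30 days: +30 → Jul 1, 1737 (34 left).
Jul has 31 days: +31 → Aug 1, 1737 (3 left).
+3 → Aug 4, 1737.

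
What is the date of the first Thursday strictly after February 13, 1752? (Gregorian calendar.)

Feb 13, 1752 is a Sunday.
From Sunday to the next Thursday is 4 days.
Feb 13, 1752 + 4 = Feb 17, 1752.

February 17, 1752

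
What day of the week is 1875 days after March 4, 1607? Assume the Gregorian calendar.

Mar 4, 1607 is a Sunday.
1875 mod 7 = 6, so 1875 days after a Sunday is Sunday + 6 = Saturday.

Saturday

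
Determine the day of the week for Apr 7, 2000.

Doomsday rule: the anchor day for the 2000s is Tuesday. For year 00: 0÷12 = 0 r 0, and 0÷4 = 0, so 0+0+0 = 0.
Tuesday + 0 ≡ Tuesday — that's 2000's doomsday.
In April the doomsday date is Apr 4.
Apr 7 is 3 days after Apr 4; 3 mod 7 = 3, so Tuesday + 3 = Friday.

Friday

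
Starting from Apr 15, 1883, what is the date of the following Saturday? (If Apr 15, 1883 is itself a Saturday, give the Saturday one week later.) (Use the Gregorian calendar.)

Apr 15, 1883 is a Sunday.
From Sunday to the next Saturday is 6 days.
Apr 15, 1883 + 6 = Apr 21, 1883.

April 21, 1883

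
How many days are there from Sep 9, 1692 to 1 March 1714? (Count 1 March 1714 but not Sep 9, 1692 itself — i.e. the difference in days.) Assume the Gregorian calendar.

Sep 9, 1692 → Sep 9, 1693: 365 days.
Sep 9, 1693 → Sep 9, 1694: 365 days.
Sep 9, 1694 → Sep 9, 1695: 365 days.
Sep 9, 1695 → Sep 9, 1696: 366 days (Feb 29, 1696 is in that span).
Sep 9, 1696 → Sep 9, 1697: 365 days.
Sep 9, 1697 → Sep 9, 1698: 365 days.
Sep 9, 1698 → Sep 9, 1699: 365 days.
Sep 9, 1699 → Sep 9, 1700: 365 days.
Sep 9, 1700 → Sep 9, 1701: 365 days.
Sep 9, 1701 → Sep 9, 1702: 365 days.
Sep 9, 1702 → Sep 9, 1703: 365 days.
Sep 9, 1703 → Sep 9, 1704: 366 days (Feb 29, 1704 is in that span).
Sep 9, 1704 → Sep 9, 1705: 365 days.
Sep 9, 1705 → Sep 9, 1706: 365 days.
Sep 9, 1706 → Sep 9, 1707: 365 days.
Sep 9, 1707 → Sep 9, 1708: 366 days (Feb 29, 1708 is in that span).
Sep 9, 1708 → Sep 9, 1709: 365 days.
Sep 9, 1709 → Sep 9, 1710: 365 days.
Sep 9, 1710 → Sep 9, 1711: 365 days.
Sep 9, 1711 → Sep 9, 1712: 366 days (Feb 29, 1712 is in that span).
Sep 9, 1712 → Sep 9, 1713: 365 days.
Sep 9, 1713 → Oct 9, 1713: 30 days (September has 30).
Oct 9, 1713 → Nov 9, 1713: 31 days (October has 31).
Nov 9, 1713 → Dec 9, 1713: 30 days (November has 30).
Dec 9, 1713 → Jan 9, 1714: 31 days (December has 31).
Jan 9, 1714 → Feb 9, 1714: 31 days (January has 31).
Feb 9, 1714 → Mar 1, 1714: 20 days.
Total: 7842 days.

7842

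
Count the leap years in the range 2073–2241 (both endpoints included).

40

Multiples of 4 in [2073,2241]: 42.
Of those, multiples of 100: 2 (not leap unless ÷400).
Multiples of 400: 0.
Leap years = 42 − 2 + 0 = 40.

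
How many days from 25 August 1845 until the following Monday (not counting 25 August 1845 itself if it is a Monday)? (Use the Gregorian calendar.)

Aug 25, 1845 is a Monday.
From Monday to the next Monday is 7 days.

7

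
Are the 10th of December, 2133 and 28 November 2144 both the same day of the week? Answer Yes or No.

From Dec 10, 2133 to Nov 28, 2144 is 4006 days.
4006 mod 7 = 2, so they are different weekdays.
(Dec 10, 2133 is a Thursday; Nov 28, 2144 is a Saturday.)

No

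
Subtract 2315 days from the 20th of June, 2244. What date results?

February 17, 2238

−366 (one year; includes Feb 29, 2244) → Jun 20, 2243 (1949 left).
−365 (one year) → Jun 20, 2242 (1584 left).
−365 (one year) → Jun 20, 2241 (1219 left).
−365 (one year) → Jun 20, 2240 (854 left).
−366 (one year; includes Feb 29, 2240) → Jun 20, 2239 (488 left).
−365 (one year) → Jun 20, 2238 (123 left).
−20 → May 31, 2238 (end of May, 31 days; 103 left).
−31 → Apr 30, 2238 (end of Apr, 30 days; 72 left).
−30 → Mar 31, 2238 (end of Mar, 31 days; 42 left).
−31 → Feb 28, 2238 (end of Feb, 28 days; 11 left).
−11 → Feb 17, 2238.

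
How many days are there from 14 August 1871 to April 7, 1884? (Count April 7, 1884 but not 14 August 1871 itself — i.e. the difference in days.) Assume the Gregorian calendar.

4620

Aug 14, 1871 → Aug 14, 1872: 366 days (Feb 29, 1872 is in that span).
Aug 14, 1872 → Aug 14, 1873: 365 days.
Aug 14, 1873 → Aug 14, 1874: 365 days.
Aug 14, 1874 → Aug 14, 1875: 365 days.
Aug 14, 1875 → Aug 14, 1876: 366 days (Feb 29, 1876 is in that span).
Aug 14, 1876 → Aug 14, 1877: 365 days.
Aug 14, 1877 → Aug 14, 1878: 365 days.
Aug 14, 1878 → Aug 14, 1879: 365 days.
Aug 14, 1879 → Aug 14, 1880: 366 days (Feb 29, 1880 is in that span).
Aug 14, 1880 → Aug 14, 1881: 365 days.
Aug 14, 1881 → Aug 14, 1882: 365 days.
Aug 14, 1882 → Aug 14, 1883: 365 days.
Aug 14, 1883 → Sep 14, 1883: 31 days (August has 31).
Sep 14, 1883 → Oct 14, 1883: 30 days (September has 30).
Oct 14, 1883 → Nov 14, 1883: 31 days (October has 31).
Nov 14, 1883 → Dec 14, 1883: 30 days (November has 30).
Dec 14, 1883 → Jan 14, 1884: 31 days (December has 31).
Jan 14, 1884 → Feb 14, 1884: 31 days (January has 31).
Feb 14, 1884 → Mar 14, 1884: 29 days (February has 29).
Mar 14, 1884 → Apr 7, 1884: 24 days.
Total: 4620 days.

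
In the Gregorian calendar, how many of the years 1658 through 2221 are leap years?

136

Multiples of 4 in [1658,2221]: 141.
Of those, multiples of 100: 6 (not leap unless ÷400).
Multiples of 400: 1.
Leap years = 141 − 6 + 1 = 136.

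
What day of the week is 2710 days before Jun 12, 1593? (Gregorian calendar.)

First find the weekday of Jun 12, 1593. Doomsday rule: the anchor day for the 1500s is Wednesday. For year 93: 93÷12 = 7 r 9, and 9÷4 = 2, so 7+9+2 = 18.
Wednesday + 18 ≡ Sunday — that's 1593's doomsday.
In June the doomsday date is Jun 6.
Jun 12 is 6 days after Jun 6; 6 mod 7 = 6, so Sunday + 6 = Saturday.
2710 mod 7 = 1, so 2710 days before a Saturday is Saturday − 1 = Friday.

Friday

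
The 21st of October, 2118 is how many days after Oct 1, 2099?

Oct 1, 2099 → Oct 1, 2100: 365 days.
Oct 1, 2100 → Oct 1, 2101: 365 days.
Oct 1, 2101 → Oct 1, 2102: 365 days.
Oct 1, 2102 → Oct 1, 2103: 365 days.
Oct 1, 2103 → Oct 1, 2104: 366 days (Feb 29, 2104 is in that span).
Oct 1, 2104 → Oct 1, 2105: 365 days.
Oct 1, 2105 → Oct 1, 2106: 365 days.
Oct 1, 2106 → Oct 1, 2107: 365 days.
Oct 1, 2107 → Oct 1, 2108: 366 days (Feb 29, 2108 is in that span).
Oct 1, 2108 → Oct 1, 2109: 365 days.
Oct 1, 2109 → Oct 1, 2110: 365 days.
Oct 1, 2110 → Oct 1, 2111: 365 days.
Oct 1, 2111 → Oct 1, 2112: 366 days (Feb 29, 2112 is in that span).
Oct 1, 2112 → Oct 1, 2113: 365 days.
Oct 1, 2113 → Oct 1, 2114: 365 days.
Oct 1, 2114 → Oct 1, 2115: 365 days.
Oct 1, 2115 → Oct 1, 2116: 366 days (Feb 29, 2116 is in that span).
Oct 1, 2116 → Oct 1, 2117: 365 days.
Oct 1, 2117 → Nov 1, 2117: 31 days (October has 31).
Nov 1, 2117 → Dec 1, 2117: 30 days (November has 30).
Dec 1, 2117 → Jan 1, 2118: 31 days (December has 31).
Jan 1, 2118 → Feb 1, 2118: 31 days (January has 31).
Feb 1, 2118 → Mar 1, 2118: 28 days (February has 28).
Mar 1, 2118 → Apr 1, 2118: 31 days (March has 31).
Apr 1, 2118 → May 1, 2118: 30 days (April has 30).
May 1, 2118 → Jun 1, 2118: 31 days (May has 31).
Jun 1, 2118 → Jul 1, 2118: 30 days (June has 30).
Jul 1, 2118 → Aug 1, 2118: 31 days (July has 31).
Aug 1, 2118 → Sep 1, 2118: 31 days (August has 31).
Sep 1, 2118 → Oct 1, 2118: 30 days (September has 30).
Oct 1, 2118 → Oct 21, 2118: 20 days.
Total: 6959 days.

6959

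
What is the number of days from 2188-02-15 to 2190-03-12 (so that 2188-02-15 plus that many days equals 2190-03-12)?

Feb 15, 2188 → Feb 15, 2189: 366 days (Feb 29, 2188 is in that span).
Feb 15, 2189 → Mar 15, 2189: 28 days (February has 28).
Mar 15, 2189 → Apr 15, 2189: 31 days (March has 31).
Apr 15, 2189 → May 15, 2189: 30 days (April has 30).
May 15, 2189 → Jun 15, 2189: 31 days (May has 31).
Jun 15, 2189 → Jul 15, 2189: 30 days (June has 30).
Jul 15, 2189 → Aug 15, 2189: 31 days (July has 31).
Aug 15, 2189 → Sep 15, 2189: 31 days (August has 31).
Sep 15, 2189 → Oct 15, 2189: 30 days (September has 30).
Oct 15, 2189 → Nov 15, 2189: 31 days (October has 31).
Nov 15, 2189 → Dec 15, 2189: 30 days (November has 30).
Dec 15, 2189 → Jan 15, 2190: 31 days (December has 31).
Jan 15, 2190 → Feb 15, 2190: 31 days (January has 31).
Feb 15, 2190 → Mar 12, 2190: 25 days.
Total: 756 days.

756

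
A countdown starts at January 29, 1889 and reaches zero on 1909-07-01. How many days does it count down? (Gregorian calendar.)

7457

Jan 29, 1889 → Jan 29, 1890: 365 days.
Jan 29, 1890 → Jan 29, 1891: 365 days.
Jan 29, 1891 → Jan 29, 1892: 365 days.
Jan 29, 1892 → Jan 29, 1893: 366 days (Feb 29, 1892 is in that span).
Jan 29, 1893 → Jan 29, 1894: 365 days.
Jan 29, 1894 → Jan 29, 1895: 365 days.
Jan 29, 1895 → Jan 29, 1896: 365 days.
Jan 29, 1896 → Jan 29, 1897: 366 days (Feb 29, 1896 is in that span).
Jan 29, 1897 → Jan 29, 1898: 365 days.
Jan 29, 1898 → Jan 29, 1899: 365 days.
Jan 29, 1899 → Jan 29, 1900: 365 days.
Jan 29, 1900 → Jan 29, 1901: 365 days.
Jan 29, 1901 → Jan 29, 1902: 365 days.
Jan 29, 1902 → Jan 29, 1903: 365 days.
Jan 29, 1903 → Jan 29, 1904: 365 days.
Jan 29, 1904 → Jan 29, 1905: 366 days (Feb 29, 1904 is in that span).
Jan 29, 1905 → Jan 29, 1906: 365 days.
Jan 29, 1906 → Jan 29, 1907: 365 days.
Jan 29, 1907 → Jan 29, 1908: 365 days.
Jan 29, 1908 → Jan 29, 1909: 366 days (Feb 29, 1908 is in that span).
Jan 29, 1909 → Feb 28, 1909: 30 days (January has 31).
Feb 28, 1909 → Mar 28, 1909: 28 days (February has 28).
Mar 28, 1909 → Apr 28, 1909: 31 days (March has 31).
Apr 28, 1909 → May 28, 1909: 30 days (April has 30).
May 28, 1909 → Jun 28, 1909: 31 days (May has 31).
Jun 28, 1909 → Jul 1, 1909: 3 days.
Total: 7457 days.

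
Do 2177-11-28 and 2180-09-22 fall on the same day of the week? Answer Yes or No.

From Nov 28, 2177 to Sep 22, 2180 is 1029 days.
1029 mod 7 = 0, so they are the same weekday.
(Nov 28, 2177 is a Friday; Sep 22, 2180 is a Friday.)

Yes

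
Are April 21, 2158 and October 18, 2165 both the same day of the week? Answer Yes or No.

Yes

From Apr 21, 2158 to Oct 18, 2165 is 2737 days.
2737 mod 7 = 0, so they are the same weekday.
(Apr 21, 2158 is a Friday; Oct 18, 2165 is a Friday.)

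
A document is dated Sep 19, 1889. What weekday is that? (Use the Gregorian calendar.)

Doomsday rule: the anchor day for the 1800s is Friday. For year 89: 89÷12 = 7 r 5, and 5÷4 = 1, so 7+5+1 = 13.
Friday + 13 ≡ Thursday — that's 1889's doomsday.
In September the doomsday date is Sep 5.
Sep 19 is 14 days after Sep 5; 14 mod 7 = 0, so Thursday + 0 = Thursday.

Thursday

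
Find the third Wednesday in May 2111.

May 20, 2111

May 1, 2111 is a Friday.
The first Wednesday is therefore May 6 (5 days later).
The third Wednesday is 6 + 2×7 = May 20.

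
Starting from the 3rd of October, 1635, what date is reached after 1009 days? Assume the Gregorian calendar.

July 8, 1638

+366 (one year; includes Feb 29, 1636) → Oct 3, 1636 (643 left).
+365 (one year) → Oct 3, 1637 (278 left).
Oct has 31 days: +29 → Nov 1, 1637 (249 left).
Nov has 30 days: +30 → Dec 1, 1637 (219 left).
Dec has 31 days: +31 → Jan 1, 1638 (188 left).
Jan has 31 days: +31 → Feb 1, 1638 (157 left).
Feb has 28 days: +28 → Mar 1, 1638 (129 left).
Mar has 31 days: +31 → Apr 1, 1638 (98 left).
Apr has 30 days: +30 → May 1, 1638 (68 left).
May has 31 days: +31 → Jun 1, 1638 (37 left).
Jun has 30 days: +30 → Jul 1, 1638 (7 left).
+7 → Jul 8, 1638.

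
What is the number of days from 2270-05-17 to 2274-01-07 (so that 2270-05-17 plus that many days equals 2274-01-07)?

1331

May 17, 2270 → May 17, 2271: 365 days.
May 17, 2271 → May 17, 2272: 366 days (Feb 29, 2272 is in that span).
May 17, 2272 → May 17, 2273: 365 days.
May 17, 2273 → Jun 17, 2273: 31 days (May has 31).
Jun 17, 2273 → Jul 17, 2273: 30 days (June has 30).
Jul 17, 2273 → Aug 17, 2273: 31 days (July has 31).
Aug 17, 2273 → Sep 17, 2273: 31 days (August has 31).
Sep 17, 2273 → Oct 17, 2273: 30 days (September has 30).
Oct 17, 2273 → Nov 17, 2273: 31 days (October has 31).
Nov 17, 2273 → Dec 17, 2273: 30 days (November has 30).
Dec 17, 2273 → Jan 7, 2274: 21 days.
Total: 1331 days.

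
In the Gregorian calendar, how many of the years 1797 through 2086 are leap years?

Multiples of 4 in [1797,2086]: 72.
Of those, multiples of 100: 3 (not leap unless ÷400).
Multiples of 400: 1.
Leap years = 72 − 3 + 1 = 70.

70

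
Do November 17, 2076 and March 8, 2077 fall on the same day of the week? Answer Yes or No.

From Nov 17, 2076 to Mar 8, 2077 is 111 days.
111 mod 7 = 6, so they are different weekdays.
(Nov 17, 2076 is a Tuesday; Mar 8, 2077 is a Monday.)

No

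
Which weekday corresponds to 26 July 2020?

January 1, 2020 is a Wednesday.
Jan 1, 2020 → Feb 1, 2020: 31 days (January has 31).
Feb 1, 2020 → Mar 1, 2020: 29 days (February has 29).
Mar 1, 2020 → Apr 1, 2020: 31 days (March has 31).
Apr 1, 2020 → May 1, 2020: 30 days (April has 30).
May 1, 2020 → Jun 1, 2020: 31 days (May has 31).
Jun 1, 2020 → Jul 1, 2020: 30 days (June has 30).
Jul 1, 2020 → Jul 26, 2020: 25 days.
Total: 207 days.
207 mod 7 = 4, so Wednesday + 4 = Sunday.

Sunday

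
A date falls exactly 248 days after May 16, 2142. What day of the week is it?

First find the weekday of May 16, 2142. Doomsday rule: the anchor day for the 2100s is Sunday. For year 42: 42÷12 = 3 r 6, and 6÷4 = 1, so 3+6+1 = 10.
Sunday + 10 ≡ Wednesday — that's 2142's doomsday.
In May the doomsday date is May 9.
May 16 is 7 days after May 9; 7 mod 7 = 0, so Wednesday + 0 = Wednesday.
248 mod 7 = 3, so 248 days after a Wednesday is Wednesday + 3 = Saturday.

Saturday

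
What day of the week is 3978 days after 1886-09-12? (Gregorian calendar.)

Sep 12, 1886 is a Sunday.
3978 mod 7 = 2, so 3978 days after a Sunday is Sunday + 2 = Tuesday.

Tuesday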